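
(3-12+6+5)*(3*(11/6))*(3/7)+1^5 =40/7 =5.71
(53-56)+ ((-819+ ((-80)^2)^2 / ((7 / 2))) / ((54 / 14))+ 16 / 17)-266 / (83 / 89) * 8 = 115494021374 / 38097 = 3031577.85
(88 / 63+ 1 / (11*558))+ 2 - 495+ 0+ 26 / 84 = -10554458 / 21483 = -491.29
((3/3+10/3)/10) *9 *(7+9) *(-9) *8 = -22464/5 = -4492.80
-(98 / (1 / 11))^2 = -1162084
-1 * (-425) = 425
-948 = -948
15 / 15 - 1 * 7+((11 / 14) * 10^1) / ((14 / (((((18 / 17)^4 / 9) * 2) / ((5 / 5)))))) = -23913654 / 4092529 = -5.84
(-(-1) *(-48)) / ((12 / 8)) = -32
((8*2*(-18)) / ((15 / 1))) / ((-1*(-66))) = -16 / 55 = -0.29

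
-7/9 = -0.78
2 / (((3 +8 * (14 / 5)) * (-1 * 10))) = -0.01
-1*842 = -842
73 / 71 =1.03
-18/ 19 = -0.95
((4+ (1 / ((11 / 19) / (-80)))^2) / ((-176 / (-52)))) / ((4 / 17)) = 127676341 / 5324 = 23981.28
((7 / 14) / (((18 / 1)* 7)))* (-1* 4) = -1 / 63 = -0.02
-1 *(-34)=34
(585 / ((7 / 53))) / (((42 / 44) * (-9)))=-75790 / 147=-515.58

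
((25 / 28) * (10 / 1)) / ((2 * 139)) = 125 / 3892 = 0.03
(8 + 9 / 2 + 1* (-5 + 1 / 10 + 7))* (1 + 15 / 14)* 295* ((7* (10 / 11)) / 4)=624515 / 44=14193.52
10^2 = 100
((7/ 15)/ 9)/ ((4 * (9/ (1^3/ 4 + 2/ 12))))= 7/ 11664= 0.00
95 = 95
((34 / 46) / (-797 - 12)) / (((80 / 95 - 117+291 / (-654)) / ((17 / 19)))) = 63002 / 8986604183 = 0.00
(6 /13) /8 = 3 /52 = 0.06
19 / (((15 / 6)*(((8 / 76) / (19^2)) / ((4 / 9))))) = 521284 / 45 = 11584.09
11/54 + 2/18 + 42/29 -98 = -150707/1566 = -96.24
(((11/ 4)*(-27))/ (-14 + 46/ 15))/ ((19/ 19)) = 4455/ 656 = 6.79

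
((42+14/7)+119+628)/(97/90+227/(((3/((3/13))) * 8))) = 3701880/15259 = 242.60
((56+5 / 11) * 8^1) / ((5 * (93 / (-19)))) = -31464 / 1705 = -18.45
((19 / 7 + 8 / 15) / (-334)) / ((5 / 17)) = -5797 / 175350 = -0.03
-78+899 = 821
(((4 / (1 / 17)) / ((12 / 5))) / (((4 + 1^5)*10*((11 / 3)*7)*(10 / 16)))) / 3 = 68 / 5775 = 0.01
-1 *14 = -14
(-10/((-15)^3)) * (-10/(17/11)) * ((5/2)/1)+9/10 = 3911/4590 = 0.85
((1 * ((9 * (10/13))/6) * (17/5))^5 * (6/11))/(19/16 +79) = 33122424096/5240058109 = 6.32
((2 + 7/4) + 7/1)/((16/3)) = 129/64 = 2.02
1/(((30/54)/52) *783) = 52/435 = 0.12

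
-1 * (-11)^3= 1331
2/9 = 0.22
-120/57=-40/19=-2.11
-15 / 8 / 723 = -5 / 1928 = -0.00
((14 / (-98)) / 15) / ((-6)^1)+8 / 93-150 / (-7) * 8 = 3349711 / 19530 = 171.52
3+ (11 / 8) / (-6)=133 / 48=2.77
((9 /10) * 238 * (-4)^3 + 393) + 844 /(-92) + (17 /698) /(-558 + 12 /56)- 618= -4369926237407 /313414215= -13942.97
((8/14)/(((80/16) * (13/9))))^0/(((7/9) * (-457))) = -9/3199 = -0.00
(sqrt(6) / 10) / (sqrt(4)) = sqrt(6) / 20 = 0.12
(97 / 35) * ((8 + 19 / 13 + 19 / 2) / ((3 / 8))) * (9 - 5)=765136 / 1365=560.54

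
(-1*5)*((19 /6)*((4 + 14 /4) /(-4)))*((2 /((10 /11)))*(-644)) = -168245 /4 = -42061.25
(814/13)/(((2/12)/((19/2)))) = 46398/13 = 3569.08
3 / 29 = 0.10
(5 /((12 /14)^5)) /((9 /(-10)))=-420175 /34992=-12.01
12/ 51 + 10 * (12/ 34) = 3.76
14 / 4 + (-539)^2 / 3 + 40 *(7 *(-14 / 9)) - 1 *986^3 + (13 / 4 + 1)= -34505598365 / 36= -958488843.47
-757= -757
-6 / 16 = -3 / 8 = -0.38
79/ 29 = 2.72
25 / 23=1.09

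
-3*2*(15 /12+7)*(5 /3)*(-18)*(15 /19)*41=913275 /19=48067.11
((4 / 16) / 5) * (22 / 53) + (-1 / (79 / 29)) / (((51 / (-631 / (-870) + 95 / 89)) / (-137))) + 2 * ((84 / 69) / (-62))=355550064233 / 203256261135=1.75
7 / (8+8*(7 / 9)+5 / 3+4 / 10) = 315 / 733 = 0.43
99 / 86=1.15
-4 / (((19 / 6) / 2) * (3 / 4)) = -64 / 19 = -3.37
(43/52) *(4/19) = 0.17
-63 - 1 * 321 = -384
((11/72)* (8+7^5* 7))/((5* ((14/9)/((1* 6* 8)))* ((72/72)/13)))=50474853/35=1442138.66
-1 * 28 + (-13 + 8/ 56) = -286/ 7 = -40.86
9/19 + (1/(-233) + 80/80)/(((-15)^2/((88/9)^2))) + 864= 69781666177/80682075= 864.90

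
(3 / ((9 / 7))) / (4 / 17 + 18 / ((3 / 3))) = 119 / 930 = 0.13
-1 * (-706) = 706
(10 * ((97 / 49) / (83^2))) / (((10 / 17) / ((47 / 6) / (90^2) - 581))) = -46562075897 / 16405464600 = -2.84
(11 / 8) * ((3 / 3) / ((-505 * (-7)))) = 11 / 28280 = 0.00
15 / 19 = 0.79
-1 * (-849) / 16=849 / 16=53.06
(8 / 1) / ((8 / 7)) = 7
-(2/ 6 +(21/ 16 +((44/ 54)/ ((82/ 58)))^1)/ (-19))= -78721/ 336528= -0.23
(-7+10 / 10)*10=-60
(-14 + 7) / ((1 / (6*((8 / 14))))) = -24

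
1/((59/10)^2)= 100/3481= 0.03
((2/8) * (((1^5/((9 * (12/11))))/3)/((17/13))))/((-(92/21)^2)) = -0.00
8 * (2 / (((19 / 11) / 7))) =1232 / 19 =64.84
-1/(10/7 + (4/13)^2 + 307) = -1183/364983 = -0.00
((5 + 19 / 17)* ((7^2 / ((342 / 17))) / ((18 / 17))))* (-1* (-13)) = 281554 / 1539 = 182.95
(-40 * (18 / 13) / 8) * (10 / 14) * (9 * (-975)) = 303750 / 7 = 43392.86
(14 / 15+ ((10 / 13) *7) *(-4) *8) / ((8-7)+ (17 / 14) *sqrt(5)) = 6549928 / 243555-7953484 *sqrt(5) / 243555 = -46.13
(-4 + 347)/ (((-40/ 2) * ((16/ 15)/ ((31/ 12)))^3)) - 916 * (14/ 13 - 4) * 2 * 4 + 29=289065028691/ 13631488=21205.68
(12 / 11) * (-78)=-936 / 11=-85.09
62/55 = 1.13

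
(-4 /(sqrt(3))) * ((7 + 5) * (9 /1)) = -144 * sqrt(3) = -249.42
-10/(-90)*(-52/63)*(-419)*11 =239668/567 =422.69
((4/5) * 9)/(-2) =-18/5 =-3.60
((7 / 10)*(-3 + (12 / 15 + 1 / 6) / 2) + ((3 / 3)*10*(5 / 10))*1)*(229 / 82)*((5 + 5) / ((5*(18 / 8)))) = 444947 / 55350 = 8.04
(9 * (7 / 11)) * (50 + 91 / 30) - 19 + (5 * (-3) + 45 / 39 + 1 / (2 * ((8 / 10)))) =1553067 / 5720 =271.52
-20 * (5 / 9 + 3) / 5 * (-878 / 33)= 112384 / 297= 378.40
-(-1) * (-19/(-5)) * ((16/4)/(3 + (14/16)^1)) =608/155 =3.92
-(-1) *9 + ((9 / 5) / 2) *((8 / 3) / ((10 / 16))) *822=79137 / 25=3165.48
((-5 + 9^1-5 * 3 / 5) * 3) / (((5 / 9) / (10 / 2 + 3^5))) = 6696 / 5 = 1339.20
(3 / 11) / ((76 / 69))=207 / 836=0.25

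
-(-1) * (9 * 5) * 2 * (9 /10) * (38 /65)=47.35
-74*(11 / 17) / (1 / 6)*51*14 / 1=-205128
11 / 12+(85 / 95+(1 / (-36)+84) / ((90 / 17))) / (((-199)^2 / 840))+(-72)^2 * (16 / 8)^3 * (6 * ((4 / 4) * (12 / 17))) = 242646555611429 / 1381441284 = 175647.39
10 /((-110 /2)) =-2 /11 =-0.18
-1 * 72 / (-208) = 9 / 26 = 0.35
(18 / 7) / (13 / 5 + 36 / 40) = 0.73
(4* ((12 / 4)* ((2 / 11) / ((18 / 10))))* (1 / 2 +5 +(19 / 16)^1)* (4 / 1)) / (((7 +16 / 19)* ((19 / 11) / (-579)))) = -206510 / 149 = -1385.97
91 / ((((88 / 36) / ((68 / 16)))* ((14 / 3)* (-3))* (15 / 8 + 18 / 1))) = -663 / 1166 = -0.57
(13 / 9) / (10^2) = 13 / 900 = 0.01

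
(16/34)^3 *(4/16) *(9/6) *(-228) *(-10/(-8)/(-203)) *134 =7332480/997339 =7.35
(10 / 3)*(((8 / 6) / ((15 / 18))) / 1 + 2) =12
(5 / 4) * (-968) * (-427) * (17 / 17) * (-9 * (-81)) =376652430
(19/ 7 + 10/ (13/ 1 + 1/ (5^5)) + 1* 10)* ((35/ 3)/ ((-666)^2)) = 2396540/ 6757464771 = 0.00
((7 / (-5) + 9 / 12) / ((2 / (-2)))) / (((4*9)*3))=13 / 2160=0.01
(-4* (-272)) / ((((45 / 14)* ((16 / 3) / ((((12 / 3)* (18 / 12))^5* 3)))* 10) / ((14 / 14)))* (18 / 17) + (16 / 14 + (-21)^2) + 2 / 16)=27965952 / 11368253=2.46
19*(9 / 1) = 171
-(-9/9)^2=-1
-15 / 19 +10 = 175 / 19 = 9.21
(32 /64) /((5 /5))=1 /2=0.50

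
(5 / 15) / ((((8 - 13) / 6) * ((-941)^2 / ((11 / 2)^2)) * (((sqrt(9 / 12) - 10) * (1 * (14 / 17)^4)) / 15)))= 30318123 * sqrt(3) / 13504605324112 + 151590615 / 3376151331028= 0.00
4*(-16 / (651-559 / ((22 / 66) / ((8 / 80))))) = -640 / 4833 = -0.13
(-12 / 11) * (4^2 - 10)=-72 / 11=-6.55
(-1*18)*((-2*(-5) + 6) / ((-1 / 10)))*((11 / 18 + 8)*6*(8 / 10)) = 119040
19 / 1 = 19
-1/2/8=-1/16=-0.06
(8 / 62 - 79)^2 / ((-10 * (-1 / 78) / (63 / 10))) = 305681.74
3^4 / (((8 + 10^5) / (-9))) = -27 / 3704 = -0.01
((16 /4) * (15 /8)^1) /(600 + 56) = 15 /1312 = 0.01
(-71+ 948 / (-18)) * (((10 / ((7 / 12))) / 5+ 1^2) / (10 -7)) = -1643 / 9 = -182.56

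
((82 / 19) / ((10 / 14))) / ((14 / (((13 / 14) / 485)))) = 533 / 645050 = 0.00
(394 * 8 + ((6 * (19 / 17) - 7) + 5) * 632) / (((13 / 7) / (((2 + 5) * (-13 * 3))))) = -15309168 / 17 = -900539.29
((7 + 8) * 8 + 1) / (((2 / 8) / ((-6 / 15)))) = -968 / 5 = -193.60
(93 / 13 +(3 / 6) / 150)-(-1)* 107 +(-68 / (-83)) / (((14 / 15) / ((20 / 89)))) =23061299017 / 201665100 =114.35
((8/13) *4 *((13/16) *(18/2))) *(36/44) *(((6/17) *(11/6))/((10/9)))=729/85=8.58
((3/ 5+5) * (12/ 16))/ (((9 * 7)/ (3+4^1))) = 7/ 15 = 0.47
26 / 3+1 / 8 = 211 / 24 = 8.79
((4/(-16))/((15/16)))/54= -2/405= -0.00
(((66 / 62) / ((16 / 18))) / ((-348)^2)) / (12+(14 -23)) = 11 / 3337088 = 0.00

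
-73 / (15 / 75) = -365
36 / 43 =0.84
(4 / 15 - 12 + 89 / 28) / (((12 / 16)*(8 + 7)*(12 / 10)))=-3593 / 5670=-0.63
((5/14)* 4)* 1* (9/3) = 30/7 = 4.29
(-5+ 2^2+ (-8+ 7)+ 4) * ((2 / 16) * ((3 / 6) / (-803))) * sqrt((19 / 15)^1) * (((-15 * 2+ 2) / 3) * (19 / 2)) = 0.02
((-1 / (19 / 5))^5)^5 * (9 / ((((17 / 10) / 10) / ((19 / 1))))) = -268220901489257812500 / 83278969826334395901177019724657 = -0.00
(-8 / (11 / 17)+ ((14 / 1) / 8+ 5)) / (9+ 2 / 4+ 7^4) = -247 / 106062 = -0.00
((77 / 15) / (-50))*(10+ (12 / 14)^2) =-2893 / 2625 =-1.10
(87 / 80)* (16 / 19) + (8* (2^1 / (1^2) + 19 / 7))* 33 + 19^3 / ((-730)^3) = 64440587334353 / 51739261000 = 1245.49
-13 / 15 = -0.87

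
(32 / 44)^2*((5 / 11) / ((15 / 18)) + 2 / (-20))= 0.24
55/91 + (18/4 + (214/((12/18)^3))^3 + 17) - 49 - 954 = 2194233731843/5824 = 376757165.50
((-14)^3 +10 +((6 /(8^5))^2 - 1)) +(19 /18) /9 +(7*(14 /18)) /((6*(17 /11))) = -1010693046259607 /369635622912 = -2734.30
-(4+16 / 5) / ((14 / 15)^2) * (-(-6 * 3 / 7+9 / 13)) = -15.53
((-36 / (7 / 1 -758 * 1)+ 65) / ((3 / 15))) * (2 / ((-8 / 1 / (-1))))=81.31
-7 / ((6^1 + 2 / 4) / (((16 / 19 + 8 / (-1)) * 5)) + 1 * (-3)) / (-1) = -9520 / 4327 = -2.20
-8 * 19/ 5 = -152/ 5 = -30.40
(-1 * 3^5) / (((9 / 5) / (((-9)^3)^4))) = -38127987424935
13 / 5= 2.60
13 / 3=4.33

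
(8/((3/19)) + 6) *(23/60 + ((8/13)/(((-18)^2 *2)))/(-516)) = 8852002/407511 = 21.72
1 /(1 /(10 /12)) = 5 /6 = 0.83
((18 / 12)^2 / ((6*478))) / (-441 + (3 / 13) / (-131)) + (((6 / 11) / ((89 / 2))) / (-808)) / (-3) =310262967 / 94657638747232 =0.00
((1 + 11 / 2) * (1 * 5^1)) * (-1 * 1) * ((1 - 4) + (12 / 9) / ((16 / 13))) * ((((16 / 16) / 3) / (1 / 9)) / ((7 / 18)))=13455 / 28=480.54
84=84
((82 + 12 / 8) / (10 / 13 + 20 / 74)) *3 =240981 / 1000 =240.98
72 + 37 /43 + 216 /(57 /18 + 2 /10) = 137.02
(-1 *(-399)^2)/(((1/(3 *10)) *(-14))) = 341145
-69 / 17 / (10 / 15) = -207 / 34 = -6.09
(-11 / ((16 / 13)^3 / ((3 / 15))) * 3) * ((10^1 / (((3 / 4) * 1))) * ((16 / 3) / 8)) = -24167 / 768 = -31.47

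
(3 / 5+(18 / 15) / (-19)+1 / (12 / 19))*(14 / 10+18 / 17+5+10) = 896707 / 24225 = 37.02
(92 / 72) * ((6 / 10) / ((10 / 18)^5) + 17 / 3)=9166259 / 421875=21.73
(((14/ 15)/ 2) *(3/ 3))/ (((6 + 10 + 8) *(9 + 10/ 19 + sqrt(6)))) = 24073/ 11014200 - 2527 *sqrt(6)/ 11014200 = 0.00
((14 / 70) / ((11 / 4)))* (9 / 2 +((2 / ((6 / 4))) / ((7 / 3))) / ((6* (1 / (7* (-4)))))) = 0.13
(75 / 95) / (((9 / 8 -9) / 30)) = -400 / 133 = -3.01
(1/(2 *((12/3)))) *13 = 1.62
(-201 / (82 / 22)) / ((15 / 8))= -5896 / 205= -28.76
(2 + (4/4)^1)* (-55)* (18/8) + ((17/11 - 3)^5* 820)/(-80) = -196169119/644204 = -304.51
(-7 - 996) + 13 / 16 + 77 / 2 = -15419 / 16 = -963.69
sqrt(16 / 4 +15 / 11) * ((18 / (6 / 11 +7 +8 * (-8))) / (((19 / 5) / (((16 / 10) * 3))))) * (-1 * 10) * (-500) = -80000 * sqrt(649) / 437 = -4663.70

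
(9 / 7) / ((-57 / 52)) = -156 / 133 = -1.17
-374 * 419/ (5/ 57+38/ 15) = -14887070/ 249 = -59787.43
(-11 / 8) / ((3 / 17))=-7.79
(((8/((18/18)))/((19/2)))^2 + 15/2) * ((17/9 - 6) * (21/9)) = -1535093/19494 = -78.75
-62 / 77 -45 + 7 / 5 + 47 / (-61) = -1060951 / 23485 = -45.18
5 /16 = 0.31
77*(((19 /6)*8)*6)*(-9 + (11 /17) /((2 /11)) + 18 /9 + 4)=111188 /17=6540.47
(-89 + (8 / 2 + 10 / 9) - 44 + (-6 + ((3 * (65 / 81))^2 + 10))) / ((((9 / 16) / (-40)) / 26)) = 1432537600 / 6561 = 218341.35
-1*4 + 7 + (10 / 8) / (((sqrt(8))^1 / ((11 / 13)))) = 55*sqrt(2) / 208 + 3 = 3.37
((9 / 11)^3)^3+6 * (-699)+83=-9693135537212 / 2357947691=-4110.84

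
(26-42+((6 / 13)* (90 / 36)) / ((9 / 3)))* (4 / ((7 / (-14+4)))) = 89.23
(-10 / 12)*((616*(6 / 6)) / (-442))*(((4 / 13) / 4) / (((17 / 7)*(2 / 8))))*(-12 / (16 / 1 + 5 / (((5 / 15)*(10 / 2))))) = -86240 / 927979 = -0.09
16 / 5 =3.20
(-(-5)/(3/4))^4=160000/81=1975.31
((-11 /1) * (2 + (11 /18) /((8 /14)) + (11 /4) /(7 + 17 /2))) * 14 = -558019 /1116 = -500.02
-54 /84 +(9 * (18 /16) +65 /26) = 671 /56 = 11.98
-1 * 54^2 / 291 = -972 / 97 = -10.02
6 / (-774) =-1 / 129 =-0.01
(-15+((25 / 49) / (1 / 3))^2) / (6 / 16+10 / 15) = -145872 / 12005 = -12.15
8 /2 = 4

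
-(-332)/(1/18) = 5976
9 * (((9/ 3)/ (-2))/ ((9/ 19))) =-57/ 2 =-28.50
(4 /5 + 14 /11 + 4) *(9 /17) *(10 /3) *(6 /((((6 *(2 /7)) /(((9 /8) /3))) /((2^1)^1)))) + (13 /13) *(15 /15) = 10895 /374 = 29.13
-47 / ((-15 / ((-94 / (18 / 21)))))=-15463 / 45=-343.62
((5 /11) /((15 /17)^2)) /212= 289 /104940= 0.00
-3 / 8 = -0.38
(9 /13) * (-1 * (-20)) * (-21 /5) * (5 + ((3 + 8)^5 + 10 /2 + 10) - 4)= -9366665.54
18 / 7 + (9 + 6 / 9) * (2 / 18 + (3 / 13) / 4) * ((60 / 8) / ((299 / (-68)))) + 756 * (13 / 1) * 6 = 28880181859 / 489762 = 58967.79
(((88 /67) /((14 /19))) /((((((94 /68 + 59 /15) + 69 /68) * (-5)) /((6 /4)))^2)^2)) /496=41646577356 /2297550135439577249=0.00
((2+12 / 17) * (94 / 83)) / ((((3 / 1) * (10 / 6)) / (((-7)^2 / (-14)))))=-15134 / 7055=-2.15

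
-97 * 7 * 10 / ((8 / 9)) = -30555 / 4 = -7638.75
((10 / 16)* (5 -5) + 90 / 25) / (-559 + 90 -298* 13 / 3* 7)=-54 / 142625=-0.00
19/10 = 1.90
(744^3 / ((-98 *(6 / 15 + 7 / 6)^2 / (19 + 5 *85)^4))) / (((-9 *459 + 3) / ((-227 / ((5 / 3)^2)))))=-6130844849765066121216 / 4654363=-1317225332395661.04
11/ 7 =1.57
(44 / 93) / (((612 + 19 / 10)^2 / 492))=721600 / 1168306951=0.00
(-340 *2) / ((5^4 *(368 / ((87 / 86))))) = -1479 / 494500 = -0.00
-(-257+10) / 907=247 / 907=0.27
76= 76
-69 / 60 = -23 / 20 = -1.15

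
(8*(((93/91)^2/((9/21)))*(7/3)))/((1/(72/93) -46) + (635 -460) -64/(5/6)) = 922560/1084811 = 0.85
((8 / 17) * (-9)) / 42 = -12 / 119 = -0.10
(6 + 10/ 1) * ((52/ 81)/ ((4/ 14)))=2912/ 81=35.95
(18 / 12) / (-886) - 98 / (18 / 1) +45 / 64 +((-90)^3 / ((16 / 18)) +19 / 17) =-3557599878313 / 4337856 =-820128.63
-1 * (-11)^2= -121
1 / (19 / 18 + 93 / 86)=387 / 827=0.47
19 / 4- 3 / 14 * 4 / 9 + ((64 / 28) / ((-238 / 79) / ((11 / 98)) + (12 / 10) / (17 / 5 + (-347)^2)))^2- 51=-1343206124784017465185307 / 28987149585132826817772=-46.34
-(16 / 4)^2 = -16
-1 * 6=-6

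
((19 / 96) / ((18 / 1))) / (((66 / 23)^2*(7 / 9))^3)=2812681891 / 67200722620416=0.00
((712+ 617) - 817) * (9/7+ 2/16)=5056/7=722.29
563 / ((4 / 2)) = 563 / 2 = 281.50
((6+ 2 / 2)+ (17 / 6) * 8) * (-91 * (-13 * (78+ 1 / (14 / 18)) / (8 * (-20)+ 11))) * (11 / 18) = -30608435 / 2682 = -11412.54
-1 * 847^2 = -717409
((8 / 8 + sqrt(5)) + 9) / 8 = sqrt(5) / 8 + 5 / 4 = 1.53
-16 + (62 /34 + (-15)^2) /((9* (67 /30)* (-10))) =-58528 /3417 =-17.13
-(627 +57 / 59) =-37050 / 59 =-627.97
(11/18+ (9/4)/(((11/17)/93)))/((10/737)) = 8596301/360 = 23878.61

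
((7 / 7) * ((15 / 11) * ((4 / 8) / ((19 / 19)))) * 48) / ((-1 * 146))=-180 / 803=-0.22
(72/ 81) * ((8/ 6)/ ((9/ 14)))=448/ 243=1.84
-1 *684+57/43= -29355/43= -682.67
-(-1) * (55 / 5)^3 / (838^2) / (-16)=-1331 / 11235904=-0.00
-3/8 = -0.38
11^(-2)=1 / 121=0.01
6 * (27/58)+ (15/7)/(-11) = 5802/2233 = 2.60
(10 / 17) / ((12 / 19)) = 95 / 102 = 0.93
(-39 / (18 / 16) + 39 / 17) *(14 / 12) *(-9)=11557 / 34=339.91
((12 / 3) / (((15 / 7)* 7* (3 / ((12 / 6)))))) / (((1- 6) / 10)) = -16 / 45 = -0.36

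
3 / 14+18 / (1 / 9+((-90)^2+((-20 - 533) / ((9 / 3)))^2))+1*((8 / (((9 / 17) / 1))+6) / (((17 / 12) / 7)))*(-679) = -9576016882451 / 135199470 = -70828.80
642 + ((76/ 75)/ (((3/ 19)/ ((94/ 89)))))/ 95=64287394/ 100125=642.07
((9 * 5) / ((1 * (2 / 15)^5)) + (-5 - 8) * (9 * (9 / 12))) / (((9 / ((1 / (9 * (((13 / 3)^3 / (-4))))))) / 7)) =-79727823 / 17576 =-4536.18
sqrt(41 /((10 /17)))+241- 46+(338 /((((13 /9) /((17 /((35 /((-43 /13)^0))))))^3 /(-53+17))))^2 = sqrt(6970) /10+66559344738791811 /310666890625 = 214255.01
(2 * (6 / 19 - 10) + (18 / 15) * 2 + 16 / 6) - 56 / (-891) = -1205252 / 84645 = -14.24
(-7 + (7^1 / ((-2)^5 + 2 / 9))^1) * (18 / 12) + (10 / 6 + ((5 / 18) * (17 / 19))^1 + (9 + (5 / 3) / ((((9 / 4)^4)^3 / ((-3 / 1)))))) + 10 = 30953773478175077 / 3069444202475508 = 10.08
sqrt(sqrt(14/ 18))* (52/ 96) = 13* sqrt(3)* 7^(1/ 4)/ 72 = 0.51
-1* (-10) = 10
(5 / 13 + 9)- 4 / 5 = 558 / 65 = 8.58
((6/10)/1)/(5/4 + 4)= 4/35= 0.11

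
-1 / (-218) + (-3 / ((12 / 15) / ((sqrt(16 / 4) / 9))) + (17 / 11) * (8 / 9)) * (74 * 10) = 399.90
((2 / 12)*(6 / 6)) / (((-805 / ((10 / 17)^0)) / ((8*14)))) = -8 / 345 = -0.02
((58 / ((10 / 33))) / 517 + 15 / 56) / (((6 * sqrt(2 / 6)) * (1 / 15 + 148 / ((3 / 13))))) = 933 * sqrt(3) / 5627216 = 0.00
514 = 514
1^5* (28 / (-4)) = -7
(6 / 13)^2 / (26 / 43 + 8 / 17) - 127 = -2807267 / 22139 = -126.80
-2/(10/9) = -9/5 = -1.80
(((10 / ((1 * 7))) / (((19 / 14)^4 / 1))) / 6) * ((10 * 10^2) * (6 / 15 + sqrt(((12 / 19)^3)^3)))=379330560000 * sqrt(57) / 322687697779 + 10976000 / 390963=36.95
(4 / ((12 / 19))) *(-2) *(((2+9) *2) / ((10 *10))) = -209 / 75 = -2.79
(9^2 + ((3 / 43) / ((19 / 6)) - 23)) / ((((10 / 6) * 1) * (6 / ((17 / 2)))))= 49.32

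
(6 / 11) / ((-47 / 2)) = -12 / 517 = -0.02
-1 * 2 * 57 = -114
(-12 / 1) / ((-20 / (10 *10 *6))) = 360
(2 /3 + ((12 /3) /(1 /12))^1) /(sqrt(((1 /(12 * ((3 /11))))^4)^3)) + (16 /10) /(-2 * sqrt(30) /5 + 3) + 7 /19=16 * sqrt(30) /105 + 14089942550577 /235617613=59800.87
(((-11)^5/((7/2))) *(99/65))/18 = -1771561/455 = -3893.54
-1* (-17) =17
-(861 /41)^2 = -441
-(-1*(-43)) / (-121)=43 / 121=0.36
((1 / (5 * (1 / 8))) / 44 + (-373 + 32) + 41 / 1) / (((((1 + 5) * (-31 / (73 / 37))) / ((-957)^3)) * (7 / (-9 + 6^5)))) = -124222236014820339 / 40145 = -3094338921779.06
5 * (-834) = -4170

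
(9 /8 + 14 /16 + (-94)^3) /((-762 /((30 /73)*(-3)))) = -12458730 /9271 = -1343.84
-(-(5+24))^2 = -841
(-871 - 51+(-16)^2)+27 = -639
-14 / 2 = -7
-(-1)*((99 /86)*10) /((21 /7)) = 165 /43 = 3.84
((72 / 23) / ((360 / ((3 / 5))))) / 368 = 0.00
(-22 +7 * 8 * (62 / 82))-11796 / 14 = -235980 / 287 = -822.23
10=10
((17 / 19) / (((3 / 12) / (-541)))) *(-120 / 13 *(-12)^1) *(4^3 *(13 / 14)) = -1695191040 / 133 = -12745797.29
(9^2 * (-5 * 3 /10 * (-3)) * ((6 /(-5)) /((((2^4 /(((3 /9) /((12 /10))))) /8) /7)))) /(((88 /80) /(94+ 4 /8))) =-1607445 /44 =-36532.84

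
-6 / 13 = -0.46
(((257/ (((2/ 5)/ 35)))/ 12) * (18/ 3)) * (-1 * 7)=-78706.25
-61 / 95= -0.64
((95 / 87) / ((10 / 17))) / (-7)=-323 / 1218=-0.27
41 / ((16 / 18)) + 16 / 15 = 5663 / 120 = 47.19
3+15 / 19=72 / 19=3.79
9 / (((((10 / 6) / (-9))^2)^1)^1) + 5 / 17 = 111662 / 425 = 262.73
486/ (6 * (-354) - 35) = -486/ 2159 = -0.23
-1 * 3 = -3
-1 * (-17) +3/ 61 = 1040/ 61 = 17.05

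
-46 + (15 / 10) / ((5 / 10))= -43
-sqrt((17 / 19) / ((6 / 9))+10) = -sqrt(16378) / 38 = -3.37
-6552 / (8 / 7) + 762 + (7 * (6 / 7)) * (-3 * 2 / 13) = -64659 / 13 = -4973.77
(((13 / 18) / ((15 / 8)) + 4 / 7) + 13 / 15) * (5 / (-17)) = -1723 / 3213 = -0.54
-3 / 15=-1 / 5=-0.20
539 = 539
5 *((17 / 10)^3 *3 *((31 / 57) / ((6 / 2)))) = 152303 / 11400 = 13.36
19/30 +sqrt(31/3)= 19/30 +sqrt(93)/3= 3.85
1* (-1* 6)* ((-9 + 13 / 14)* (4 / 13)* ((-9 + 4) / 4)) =-1695 / 91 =-18.63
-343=-343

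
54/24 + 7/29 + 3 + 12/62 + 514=1868787/3596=519.68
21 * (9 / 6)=63 / 2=31.50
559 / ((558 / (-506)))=-141427 / 279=-506.91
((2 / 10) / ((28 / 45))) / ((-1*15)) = -3 / 140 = -0.02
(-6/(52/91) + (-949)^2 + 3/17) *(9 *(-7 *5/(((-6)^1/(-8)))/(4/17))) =-3215108715/2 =-1607554357.50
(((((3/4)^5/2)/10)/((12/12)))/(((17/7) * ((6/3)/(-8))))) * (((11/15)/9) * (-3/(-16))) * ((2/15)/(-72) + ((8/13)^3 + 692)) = -3719775983/17997824000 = -0.21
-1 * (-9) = 9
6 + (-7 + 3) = 2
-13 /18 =-0.72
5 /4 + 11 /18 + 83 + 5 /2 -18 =2497 /36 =69.36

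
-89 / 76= -1.17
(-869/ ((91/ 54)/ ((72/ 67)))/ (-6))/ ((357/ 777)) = 20835144/ 103649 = 201.02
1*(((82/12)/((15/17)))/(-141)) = -697/12690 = -0.05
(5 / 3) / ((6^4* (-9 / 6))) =-5 / 5832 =-0.00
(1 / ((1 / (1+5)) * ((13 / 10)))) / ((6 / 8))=80 / 13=6.15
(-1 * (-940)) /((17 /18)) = 16920 /17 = 995.29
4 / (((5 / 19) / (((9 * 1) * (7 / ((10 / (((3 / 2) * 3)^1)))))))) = 10773 / 25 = 430.92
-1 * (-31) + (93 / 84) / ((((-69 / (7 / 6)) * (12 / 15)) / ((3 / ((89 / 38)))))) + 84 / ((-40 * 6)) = 30.62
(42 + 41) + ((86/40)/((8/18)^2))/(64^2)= 108793243/1310720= 83.00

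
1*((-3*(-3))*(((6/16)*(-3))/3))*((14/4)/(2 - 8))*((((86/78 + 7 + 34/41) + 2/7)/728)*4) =77379/776048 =0.10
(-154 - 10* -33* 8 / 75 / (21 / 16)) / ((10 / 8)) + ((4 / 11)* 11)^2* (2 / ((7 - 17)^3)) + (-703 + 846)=108211 / 2625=41.22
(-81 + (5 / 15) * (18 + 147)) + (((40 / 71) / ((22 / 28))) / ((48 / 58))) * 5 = -50768 / 2343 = -21.67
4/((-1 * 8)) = -1/2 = -0.50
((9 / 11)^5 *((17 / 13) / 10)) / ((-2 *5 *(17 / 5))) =-59049 / 41873260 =-0.00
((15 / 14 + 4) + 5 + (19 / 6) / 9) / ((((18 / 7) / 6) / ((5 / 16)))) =7.60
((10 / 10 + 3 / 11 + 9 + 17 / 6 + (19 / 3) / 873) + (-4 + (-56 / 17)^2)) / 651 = 47491621 / 1548598986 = 0.03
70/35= 2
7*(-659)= -4613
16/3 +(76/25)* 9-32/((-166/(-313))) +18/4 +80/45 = -798029/37350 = -21.37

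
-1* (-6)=6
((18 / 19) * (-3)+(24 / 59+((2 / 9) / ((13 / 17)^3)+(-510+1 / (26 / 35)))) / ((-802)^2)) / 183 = -81062068297781 / 5218047172509912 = -0.02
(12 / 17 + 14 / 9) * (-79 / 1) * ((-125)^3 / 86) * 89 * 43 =2375708984375 / 153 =15527509701.80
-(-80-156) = 236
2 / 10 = 1 / 5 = 0.20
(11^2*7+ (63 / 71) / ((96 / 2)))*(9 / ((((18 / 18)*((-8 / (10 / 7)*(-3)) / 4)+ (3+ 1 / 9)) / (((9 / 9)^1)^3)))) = 55670895 / 53392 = 1042.68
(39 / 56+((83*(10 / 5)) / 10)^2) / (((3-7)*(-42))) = 386759 / 235200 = 1.64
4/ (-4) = -1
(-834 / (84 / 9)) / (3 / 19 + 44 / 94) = -1117143 / 7826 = -142.75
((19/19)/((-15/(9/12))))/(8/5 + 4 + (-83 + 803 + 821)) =-0.00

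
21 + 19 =40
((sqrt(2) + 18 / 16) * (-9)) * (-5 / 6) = 135 / 16 + 15 * sqrt(2) / 2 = 19.04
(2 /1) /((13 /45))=90 /13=6.92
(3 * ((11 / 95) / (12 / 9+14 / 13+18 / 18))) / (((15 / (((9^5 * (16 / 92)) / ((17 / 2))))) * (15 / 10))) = 5.47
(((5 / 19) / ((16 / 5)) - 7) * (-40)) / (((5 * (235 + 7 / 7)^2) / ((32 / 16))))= 2103 / 1058224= 0.00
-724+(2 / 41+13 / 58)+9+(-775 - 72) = -3713787 / 2378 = -1561.73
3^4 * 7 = 567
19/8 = 2.38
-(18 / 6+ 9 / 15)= -18 / 5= -3.60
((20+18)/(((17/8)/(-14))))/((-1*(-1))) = -4256/17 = -250.35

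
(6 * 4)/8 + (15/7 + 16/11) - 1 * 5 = 123/77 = 1.60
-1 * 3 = -3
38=38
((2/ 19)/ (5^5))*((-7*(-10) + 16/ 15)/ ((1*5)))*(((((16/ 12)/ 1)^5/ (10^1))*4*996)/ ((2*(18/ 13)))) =4711276544/ 16231640625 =0.29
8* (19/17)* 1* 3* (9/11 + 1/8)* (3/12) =4731/748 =6.32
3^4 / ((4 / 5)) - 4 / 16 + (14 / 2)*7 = 150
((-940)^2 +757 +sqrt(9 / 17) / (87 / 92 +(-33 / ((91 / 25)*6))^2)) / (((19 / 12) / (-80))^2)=1053184204800*sqrt(17) / 7547963807 +815023411200 / 361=2257683154.81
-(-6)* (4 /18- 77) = -1382 /3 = -460.67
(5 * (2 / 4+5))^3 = 166375 / 8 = 20796.88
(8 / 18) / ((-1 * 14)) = -2 / 63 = -0.03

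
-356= -356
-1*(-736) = 736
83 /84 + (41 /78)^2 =13462 /10647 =1.26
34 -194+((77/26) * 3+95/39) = -11597/78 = -148.68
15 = 15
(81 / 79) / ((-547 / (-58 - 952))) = 81810 / 43213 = 1.89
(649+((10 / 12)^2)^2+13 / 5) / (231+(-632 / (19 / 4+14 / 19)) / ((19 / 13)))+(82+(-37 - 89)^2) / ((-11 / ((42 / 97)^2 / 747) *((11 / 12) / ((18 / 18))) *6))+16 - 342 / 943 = 242538346475773089427 / 12214985989431923280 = 19.86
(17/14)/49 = 17/686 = 0.02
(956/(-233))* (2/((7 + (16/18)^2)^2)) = -12544632/92771513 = -0.14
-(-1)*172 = 172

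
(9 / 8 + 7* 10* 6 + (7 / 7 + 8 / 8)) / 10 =677 / 16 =42.31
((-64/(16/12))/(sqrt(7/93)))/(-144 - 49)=48 * sqrt(651)/1351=0.91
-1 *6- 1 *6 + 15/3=-7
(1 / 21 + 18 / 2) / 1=190 / 21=9.05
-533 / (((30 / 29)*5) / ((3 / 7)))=-15457 / 350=-44.16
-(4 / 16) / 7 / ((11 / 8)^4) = -1024 / 102487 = -0.01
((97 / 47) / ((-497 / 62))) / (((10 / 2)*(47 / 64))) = -384896 / 5489365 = -0.07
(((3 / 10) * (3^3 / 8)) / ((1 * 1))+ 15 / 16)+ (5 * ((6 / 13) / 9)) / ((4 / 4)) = 1721 / 780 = 2.21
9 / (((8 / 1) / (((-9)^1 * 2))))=-81 / 4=-20.25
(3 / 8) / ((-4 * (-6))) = 1 / 64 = 0.02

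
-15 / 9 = -5 / 3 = -1.67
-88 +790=702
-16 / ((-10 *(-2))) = -4 / 5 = -0.80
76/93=0.82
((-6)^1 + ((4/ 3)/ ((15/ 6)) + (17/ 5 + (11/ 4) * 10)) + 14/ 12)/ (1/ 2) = 53.20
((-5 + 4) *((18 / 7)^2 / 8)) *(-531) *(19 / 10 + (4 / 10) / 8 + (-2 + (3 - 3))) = -43011 / 1960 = -21.94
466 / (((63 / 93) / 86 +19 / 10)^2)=10350378425 / 80848328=128.02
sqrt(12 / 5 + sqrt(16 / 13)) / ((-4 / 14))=-7*sqrt(325*sqrt(13) + 2535) / 65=-6.56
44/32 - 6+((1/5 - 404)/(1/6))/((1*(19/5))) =-97615/152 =-642.20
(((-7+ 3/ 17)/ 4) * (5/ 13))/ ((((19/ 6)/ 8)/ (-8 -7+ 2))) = 6960/ 323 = 21.55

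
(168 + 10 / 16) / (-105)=-1349 / 840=-1.61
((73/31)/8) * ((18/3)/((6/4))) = 73/62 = 1.18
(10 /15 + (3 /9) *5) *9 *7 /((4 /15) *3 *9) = 20.42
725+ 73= 798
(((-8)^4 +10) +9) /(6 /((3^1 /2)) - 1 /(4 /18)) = -8230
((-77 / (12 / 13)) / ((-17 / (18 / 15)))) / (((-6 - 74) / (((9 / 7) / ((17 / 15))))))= -3861 / 46240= -0.08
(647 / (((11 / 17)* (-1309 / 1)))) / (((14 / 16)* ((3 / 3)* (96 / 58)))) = -18763 / 35574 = -0.53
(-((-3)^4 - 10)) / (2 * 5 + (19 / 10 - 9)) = -710 / 29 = -24.48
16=16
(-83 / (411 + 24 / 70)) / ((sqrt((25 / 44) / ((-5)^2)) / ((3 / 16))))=-0.25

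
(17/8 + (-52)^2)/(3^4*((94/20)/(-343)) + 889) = 37128035/12181852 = 3.05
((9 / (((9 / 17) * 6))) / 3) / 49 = 17 / 882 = 0.02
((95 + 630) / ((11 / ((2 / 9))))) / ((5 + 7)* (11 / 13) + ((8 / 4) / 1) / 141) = 442975 / 307527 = 1.44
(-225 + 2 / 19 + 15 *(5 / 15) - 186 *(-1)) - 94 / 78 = -26009 / 741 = -35.10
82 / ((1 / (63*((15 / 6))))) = 12915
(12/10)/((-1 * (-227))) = 6/1135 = 0.01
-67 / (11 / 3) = -201 / 11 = -18.27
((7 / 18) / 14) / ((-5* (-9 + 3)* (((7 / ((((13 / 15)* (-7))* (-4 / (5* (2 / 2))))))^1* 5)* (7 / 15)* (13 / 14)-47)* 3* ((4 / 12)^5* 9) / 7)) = -7 / 5265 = -0.00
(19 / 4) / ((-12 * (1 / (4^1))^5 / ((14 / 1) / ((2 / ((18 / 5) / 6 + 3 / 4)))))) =-19152 / 5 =-3830.40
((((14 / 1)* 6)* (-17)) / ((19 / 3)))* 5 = -21420 / 19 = -1127.37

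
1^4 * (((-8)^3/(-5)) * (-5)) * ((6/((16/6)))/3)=-384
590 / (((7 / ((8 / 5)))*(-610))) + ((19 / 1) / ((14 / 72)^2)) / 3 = 2500136 / 14945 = 167.29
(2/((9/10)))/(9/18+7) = 8/27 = 0.30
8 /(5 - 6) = -8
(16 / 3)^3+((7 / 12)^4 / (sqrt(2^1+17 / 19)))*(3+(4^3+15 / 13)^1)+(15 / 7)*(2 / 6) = 1063643*sqrt(1045) / 7413120+28807 / 189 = 157.06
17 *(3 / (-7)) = -51 / 7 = -7.29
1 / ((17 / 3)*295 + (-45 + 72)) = 3 / 5096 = 0.00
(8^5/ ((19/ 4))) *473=61997056/ 19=3263002.95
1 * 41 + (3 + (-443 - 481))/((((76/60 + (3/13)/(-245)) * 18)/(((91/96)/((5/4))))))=6005123/580512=10.34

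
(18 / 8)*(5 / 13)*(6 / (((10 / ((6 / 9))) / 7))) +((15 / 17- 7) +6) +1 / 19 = 19803 / 8398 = 2.36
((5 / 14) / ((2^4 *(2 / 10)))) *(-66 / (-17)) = 825 / 1904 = 0.43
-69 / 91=-0.76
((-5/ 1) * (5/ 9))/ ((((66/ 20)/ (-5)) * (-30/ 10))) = -1250/ 891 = -1.40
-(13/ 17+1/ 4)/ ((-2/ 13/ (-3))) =-2691/ 136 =-19.79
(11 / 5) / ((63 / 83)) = 913 / 315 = 2.90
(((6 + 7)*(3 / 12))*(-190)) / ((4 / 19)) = -23465 / 8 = -2933.12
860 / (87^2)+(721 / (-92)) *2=-5417689 / 348174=-15.56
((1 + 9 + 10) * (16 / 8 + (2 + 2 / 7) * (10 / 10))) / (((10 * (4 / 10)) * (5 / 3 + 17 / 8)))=3600 / 637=5.65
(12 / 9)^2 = 16 / 9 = 1.78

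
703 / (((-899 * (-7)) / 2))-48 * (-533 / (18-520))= -80147150 / 1579543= -50.74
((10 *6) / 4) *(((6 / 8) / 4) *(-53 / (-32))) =2385 / 512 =4.66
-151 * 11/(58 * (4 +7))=-2.60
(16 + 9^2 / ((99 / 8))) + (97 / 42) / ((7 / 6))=13219 / 539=24.53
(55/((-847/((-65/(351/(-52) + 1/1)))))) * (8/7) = -10400/12397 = -0.84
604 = 604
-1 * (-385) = 385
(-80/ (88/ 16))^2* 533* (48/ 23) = 235339.71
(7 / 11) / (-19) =-7 / 209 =-0.03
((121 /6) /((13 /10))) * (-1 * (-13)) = 605 /3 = 201.67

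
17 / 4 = 4.25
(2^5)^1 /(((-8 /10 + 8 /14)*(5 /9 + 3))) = -315 /8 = -39.38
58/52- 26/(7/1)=-473/182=-2.60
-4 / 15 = -0.27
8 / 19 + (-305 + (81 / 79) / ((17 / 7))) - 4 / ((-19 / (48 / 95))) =-737053104 / 2424115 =-304.05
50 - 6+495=539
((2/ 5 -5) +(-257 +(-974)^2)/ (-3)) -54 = -4742974/ 15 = -316198.27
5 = 5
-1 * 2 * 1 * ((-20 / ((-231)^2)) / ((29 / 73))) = 2920 / 1547469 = 0.00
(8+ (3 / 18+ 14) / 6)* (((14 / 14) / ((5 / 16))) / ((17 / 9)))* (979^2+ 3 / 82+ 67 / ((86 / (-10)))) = 16823322.39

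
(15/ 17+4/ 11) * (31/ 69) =7223/ 12903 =0.56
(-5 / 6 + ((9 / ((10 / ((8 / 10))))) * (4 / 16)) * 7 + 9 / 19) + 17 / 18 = 15773 / 8550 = 1.84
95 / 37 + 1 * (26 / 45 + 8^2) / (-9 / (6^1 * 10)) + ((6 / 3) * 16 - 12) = -407543 / 999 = -407.95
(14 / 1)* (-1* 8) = -112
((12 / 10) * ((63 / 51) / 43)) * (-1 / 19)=-126 / 69445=-0.00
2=2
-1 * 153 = -153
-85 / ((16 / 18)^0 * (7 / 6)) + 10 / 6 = -1495 / 21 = -71.19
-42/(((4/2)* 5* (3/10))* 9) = -14/9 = -1.56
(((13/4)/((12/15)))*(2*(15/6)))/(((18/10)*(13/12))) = 125/12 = 10.42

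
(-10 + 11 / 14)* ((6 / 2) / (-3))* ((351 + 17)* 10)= 237360 / 7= 33908.57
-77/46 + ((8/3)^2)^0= -31/46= -0.67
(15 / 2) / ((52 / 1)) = 0.14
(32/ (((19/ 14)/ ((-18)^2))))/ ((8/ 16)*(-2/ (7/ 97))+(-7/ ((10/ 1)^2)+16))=101606400/ 27569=3685.53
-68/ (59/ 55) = -3740/ 59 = -63.39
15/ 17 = 0.88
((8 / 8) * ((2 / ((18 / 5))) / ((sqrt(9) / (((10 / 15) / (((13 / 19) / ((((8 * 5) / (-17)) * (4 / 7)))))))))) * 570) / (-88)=722000 / 459459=1.57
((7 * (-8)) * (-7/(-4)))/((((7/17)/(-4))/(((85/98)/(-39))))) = -5780/273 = -21.17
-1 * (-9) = 9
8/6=4/3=1.33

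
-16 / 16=-1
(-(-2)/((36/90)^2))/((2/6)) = 75/2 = 37.50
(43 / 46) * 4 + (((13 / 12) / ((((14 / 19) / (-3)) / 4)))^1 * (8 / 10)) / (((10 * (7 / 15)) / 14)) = -31076 / 805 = -38.60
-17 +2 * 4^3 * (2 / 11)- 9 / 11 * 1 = 60 / 11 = 5.45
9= 9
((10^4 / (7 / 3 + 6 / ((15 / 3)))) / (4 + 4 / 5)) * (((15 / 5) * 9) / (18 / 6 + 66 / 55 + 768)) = 20.62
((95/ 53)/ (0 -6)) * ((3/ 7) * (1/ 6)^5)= -95/ 5769792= -0.00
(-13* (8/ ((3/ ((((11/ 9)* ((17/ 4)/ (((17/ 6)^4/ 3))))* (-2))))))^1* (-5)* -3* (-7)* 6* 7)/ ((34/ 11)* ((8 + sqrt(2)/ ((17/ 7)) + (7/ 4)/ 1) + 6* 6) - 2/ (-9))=-2016911176600320/ 3863007597833 + 18124366740480* sqrt(2)/ 3863007597833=-515.47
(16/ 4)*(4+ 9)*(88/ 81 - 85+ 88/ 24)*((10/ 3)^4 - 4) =-3270488000/ 6561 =-498474.01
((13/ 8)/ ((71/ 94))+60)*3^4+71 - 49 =1435979/ 284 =5056.26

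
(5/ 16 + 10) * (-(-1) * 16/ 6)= 55/ 2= 27.50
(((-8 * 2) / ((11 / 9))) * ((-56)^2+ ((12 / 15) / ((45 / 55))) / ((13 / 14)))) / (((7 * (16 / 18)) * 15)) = -1573008 / 3575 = -440.00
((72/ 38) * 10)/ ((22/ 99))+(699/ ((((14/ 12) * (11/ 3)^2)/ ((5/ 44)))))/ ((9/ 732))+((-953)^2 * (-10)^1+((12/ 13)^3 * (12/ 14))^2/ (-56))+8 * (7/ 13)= -380231166948703153816/ 41868354270743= -9081588.55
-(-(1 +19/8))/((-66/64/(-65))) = 2340/11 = 212.73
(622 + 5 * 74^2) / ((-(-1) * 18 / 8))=12445.33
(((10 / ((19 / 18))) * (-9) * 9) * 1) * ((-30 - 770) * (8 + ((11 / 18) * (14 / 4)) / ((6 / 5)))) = 114102000 / 19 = 6005368.42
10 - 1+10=19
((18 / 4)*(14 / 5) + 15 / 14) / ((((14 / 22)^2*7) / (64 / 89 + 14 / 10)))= 109196571 / 10684450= 10.22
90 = 90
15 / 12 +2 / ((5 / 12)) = 121 / 20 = 6.05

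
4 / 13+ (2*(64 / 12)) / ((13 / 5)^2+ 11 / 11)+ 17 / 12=15631 / 5044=3.10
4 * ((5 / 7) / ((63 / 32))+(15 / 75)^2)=1.61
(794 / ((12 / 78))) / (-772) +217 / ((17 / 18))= 2927695 / 13124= 223.08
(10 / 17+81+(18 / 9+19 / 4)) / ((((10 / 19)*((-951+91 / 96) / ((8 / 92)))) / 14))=-38348688 / 178305775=-0.22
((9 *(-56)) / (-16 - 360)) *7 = 441 / 47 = 9.38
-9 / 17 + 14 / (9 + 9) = 38 / 153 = 0.25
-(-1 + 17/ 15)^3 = -8/ 3375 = -0.00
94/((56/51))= 2397/28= 85.61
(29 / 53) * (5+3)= 232 / 53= 4.38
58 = 58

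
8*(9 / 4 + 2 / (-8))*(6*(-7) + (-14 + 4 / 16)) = -892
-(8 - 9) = 1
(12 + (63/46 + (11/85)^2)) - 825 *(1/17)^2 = 3500191/332350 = 10.53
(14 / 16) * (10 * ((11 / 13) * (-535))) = -205975 / 52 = -3961.06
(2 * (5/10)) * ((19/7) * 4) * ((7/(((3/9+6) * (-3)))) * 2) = -8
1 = 1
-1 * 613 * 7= -4291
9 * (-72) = -648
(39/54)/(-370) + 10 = 66587/6660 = 10.00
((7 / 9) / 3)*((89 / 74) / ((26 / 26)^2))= 623 / 1998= 0.31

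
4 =4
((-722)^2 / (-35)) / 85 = -521284 / 2975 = -175.22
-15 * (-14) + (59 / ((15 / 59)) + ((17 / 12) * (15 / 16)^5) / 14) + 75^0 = 390319368251 / 880803840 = 443.14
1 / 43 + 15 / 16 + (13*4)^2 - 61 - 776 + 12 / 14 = 9000227 / 4816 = 1868.82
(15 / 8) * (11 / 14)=165 / 112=1.47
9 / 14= 0.64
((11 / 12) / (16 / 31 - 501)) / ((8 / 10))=-341 / 148944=-0.00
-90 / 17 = -5.29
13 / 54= 0.24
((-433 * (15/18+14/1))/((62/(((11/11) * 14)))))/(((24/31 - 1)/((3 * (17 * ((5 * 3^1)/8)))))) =9826935/16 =614183.44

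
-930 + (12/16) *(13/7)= -26001/28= -928.61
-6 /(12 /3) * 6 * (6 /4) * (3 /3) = -27 /2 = -13.50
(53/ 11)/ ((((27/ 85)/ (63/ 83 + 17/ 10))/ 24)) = 7355764/ 8217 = 895.19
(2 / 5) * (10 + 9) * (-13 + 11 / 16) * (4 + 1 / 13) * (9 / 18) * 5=-198379 / 208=-953.75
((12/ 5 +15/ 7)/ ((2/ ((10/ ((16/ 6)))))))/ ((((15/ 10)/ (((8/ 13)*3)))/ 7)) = 954/ 13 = 73.38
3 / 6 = 1 / 2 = 0.50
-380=-380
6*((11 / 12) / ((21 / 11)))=121 / 42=2.88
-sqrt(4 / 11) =-2 * sqrt(11) / 11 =-0.60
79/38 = 2.08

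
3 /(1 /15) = 45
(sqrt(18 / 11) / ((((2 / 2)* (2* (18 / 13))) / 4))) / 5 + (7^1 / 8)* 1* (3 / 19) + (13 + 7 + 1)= 13* sqrt(22) / 165 + 3213 / 152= 21.51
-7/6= -1.17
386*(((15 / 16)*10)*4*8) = 115800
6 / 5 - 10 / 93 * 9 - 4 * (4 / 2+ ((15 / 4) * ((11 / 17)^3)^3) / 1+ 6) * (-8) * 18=85493914959717972 / 18381120857035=4651.18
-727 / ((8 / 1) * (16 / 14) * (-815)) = 5089 / 52160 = 0.10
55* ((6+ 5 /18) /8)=6215 /144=43.16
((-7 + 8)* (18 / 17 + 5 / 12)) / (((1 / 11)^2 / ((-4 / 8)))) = -36421 / 408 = -89.27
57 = 57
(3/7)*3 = 9/7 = 1.29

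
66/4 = 33/2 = 16.50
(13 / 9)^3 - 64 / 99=18983 / 8019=2.37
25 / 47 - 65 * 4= -12195 / 47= -259.47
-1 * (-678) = 678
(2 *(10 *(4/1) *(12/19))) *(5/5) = 960/19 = 50.53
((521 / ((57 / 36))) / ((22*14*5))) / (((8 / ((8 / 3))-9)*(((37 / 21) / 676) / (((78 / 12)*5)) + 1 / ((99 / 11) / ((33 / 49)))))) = -8012459 / 16854387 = -0.48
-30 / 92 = -15 / 46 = -0.33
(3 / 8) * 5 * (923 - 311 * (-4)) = 32505 / 8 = 4063.12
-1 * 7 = -7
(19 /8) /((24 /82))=779 /96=8.11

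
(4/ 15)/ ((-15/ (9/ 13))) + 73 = 23721/ 325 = 72.99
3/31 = 0.10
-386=-386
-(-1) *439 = 439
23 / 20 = 1.15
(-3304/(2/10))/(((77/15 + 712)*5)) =-49560/10757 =-4.61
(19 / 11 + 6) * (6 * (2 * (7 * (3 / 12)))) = 1785 / 11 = 162.27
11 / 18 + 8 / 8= 29 / 18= 1.61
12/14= 6/7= 0.86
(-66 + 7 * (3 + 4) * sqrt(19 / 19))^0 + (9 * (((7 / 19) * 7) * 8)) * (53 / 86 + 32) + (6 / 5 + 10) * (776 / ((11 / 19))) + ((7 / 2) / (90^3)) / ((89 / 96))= 511885961173843 / 24295231125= 21069.40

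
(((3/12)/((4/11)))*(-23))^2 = 64009/256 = 250.04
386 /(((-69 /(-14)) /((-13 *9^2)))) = -1896804 /23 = -82469.74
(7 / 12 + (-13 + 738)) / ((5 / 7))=60949 / 60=1015.82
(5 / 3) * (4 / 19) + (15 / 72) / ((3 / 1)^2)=1535 / 4104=0.37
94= 94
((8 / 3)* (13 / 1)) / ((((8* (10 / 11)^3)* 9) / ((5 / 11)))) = 1573 / 5400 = 0.29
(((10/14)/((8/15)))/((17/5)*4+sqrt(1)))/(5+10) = 25/4088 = 0.01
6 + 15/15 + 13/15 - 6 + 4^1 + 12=268/15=17.87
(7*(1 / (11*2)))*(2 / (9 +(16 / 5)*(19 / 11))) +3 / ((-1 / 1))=-2362 / 799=-2.96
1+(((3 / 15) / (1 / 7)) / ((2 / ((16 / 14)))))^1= 9 / 5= 1.80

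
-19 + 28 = 9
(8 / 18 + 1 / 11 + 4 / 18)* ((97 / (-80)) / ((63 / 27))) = -485 / 1232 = -0.39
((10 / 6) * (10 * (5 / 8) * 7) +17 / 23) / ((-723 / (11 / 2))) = -0.56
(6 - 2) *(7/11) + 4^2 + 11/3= 733/33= 22.21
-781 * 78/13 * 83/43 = -388938/43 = -9045.07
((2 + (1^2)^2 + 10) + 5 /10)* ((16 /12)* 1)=18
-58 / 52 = -29 / 26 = -1.12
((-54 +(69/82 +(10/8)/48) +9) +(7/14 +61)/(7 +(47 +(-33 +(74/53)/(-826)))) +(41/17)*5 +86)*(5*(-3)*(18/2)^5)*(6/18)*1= -21510736439188995/1281454016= -16786194.57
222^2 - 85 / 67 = 3301943 / 67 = 49282.73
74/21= 3.52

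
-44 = -44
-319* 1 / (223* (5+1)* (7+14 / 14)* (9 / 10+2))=-55 / 5352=-0.01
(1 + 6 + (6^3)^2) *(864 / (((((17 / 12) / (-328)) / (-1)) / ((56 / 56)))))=158687050752 / 17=9334532397.18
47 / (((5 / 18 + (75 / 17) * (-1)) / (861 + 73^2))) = -17804916 / 253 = -70375.16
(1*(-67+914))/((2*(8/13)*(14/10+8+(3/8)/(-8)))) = 73.58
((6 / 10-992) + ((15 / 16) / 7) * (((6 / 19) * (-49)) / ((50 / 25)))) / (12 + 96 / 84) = -10559521 / 139840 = -75.51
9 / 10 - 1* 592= -5911 / 10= -591.10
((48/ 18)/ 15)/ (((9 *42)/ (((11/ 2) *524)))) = 11528/ 8505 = 1.36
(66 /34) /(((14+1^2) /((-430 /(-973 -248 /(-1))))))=946 /12325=0.08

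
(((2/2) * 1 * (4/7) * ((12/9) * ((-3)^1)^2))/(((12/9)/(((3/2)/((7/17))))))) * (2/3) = 612/49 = 12.49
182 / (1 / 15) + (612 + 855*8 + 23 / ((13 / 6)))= 10192.62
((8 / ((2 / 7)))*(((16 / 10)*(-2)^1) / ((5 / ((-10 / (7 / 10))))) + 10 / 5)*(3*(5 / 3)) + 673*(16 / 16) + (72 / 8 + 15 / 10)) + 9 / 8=17957 / 8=2244.62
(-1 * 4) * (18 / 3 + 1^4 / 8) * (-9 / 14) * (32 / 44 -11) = -7119 / 44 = -161.80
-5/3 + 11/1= 9.33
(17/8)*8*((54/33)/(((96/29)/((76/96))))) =9367/1408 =6.65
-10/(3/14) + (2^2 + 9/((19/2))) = -2378/57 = -41.72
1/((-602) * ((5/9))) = -9/3010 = -0.00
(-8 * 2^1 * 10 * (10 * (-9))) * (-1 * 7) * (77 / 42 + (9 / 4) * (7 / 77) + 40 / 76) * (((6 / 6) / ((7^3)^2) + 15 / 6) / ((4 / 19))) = -51586588050 / 16807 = -3069351.34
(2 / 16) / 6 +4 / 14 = 103 / 336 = 0.31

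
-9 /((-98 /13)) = 117 /98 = 1.19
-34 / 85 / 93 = -0.00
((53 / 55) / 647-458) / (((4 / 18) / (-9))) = 1320128037 / 71170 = 18548.94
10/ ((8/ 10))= 12.50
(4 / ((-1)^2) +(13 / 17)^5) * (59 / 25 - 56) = -8114016861 / 35496425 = -228.59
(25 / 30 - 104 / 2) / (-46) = 307 / 276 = 1.11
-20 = -20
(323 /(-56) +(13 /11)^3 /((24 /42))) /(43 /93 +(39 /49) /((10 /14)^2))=-498961275 /350468272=-1.42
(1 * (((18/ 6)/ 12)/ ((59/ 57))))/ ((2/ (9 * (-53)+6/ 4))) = -54207/ 944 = -57.42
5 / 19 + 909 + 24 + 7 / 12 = 212917 / 228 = 933.85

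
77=77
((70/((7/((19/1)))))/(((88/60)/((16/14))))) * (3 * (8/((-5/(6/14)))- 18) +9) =-3755160/539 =-6966.90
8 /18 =4 /9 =0.44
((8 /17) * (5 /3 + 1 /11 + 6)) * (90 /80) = 768 /187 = 4.11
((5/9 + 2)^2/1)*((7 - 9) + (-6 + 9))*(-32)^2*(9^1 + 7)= 8667136/81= 107001.68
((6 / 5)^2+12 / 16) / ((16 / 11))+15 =26409 / 1600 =16.51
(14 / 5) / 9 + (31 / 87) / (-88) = 35263 / 114840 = 0.31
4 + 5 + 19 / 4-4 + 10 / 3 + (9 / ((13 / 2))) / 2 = 2149 / 156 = 13.78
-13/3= -4.33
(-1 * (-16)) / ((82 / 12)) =96 / 41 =2.34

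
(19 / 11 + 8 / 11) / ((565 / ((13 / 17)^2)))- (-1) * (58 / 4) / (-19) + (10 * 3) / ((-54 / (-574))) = 195419252411 / 614278170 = 318.13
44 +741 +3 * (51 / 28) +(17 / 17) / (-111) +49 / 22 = 27100231 / 34188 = 792.68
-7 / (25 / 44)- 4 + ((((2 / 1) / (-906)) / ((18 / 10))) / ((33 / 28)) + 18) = 5647222 / 3363525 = 1.68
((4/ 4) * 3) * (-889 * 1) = -2667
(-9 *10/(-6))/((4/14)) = 105/2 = 52.50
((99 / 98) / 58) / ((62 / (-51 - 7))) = -99 / 6076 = -0.02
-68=-68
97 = 97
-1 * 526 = -526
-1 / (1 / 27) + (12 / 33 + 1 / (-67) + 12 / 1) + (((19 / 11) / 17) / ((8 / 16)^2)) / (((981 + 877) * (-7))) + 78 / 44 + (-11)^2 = 108.12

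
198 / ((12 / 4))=66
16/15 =1.07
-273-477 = -750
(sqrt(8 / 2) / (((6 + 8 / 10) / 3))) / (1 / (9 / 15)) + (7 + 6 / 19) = 7.85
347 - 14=333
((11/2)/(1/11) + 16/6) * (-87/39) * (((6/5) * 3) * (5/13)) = -32973/169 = -195.11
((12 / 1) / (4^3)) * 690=1035 / 8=129.38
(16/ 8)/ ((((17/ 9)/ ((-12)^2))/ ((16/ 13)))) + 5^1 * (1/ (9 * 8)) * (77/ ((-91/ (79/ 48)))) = 143253367/ 763776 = 187.56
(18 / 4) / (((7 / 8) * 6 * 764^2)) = 3 / 2042936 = 0.00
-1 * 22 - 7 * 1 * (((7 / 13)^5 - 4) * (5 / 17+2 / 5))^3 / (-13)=-108334353780903481301027 / 3269191800916962558833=-33.14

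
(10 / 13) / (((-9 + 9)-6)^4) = 5 / 8424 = 0.00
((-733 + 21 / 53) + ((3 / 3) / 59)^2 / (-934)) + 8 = -124861158669 / 172316462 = -724.60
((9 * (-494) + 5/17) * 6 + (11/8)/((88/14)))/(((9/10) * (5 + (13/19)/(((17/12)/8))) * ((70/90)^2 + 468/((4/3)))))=-2481323715/260922368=-9.51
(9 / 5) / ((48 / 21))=63 / 80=0.79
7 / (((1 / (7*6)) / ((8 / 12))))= 196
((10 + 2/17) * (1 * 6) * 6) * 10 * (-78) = -4829760/17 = -284103.53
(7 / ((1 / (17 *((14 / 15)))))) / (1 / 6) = 3332 / 5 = 666.40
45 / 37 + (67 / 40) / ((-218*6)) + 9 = 19774481 / 1935840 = 10.21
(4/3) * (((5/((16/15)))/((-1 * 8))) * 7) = -175/32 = -5.47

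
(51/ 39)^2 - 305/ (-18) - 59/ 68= 1839659/ 103428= 17.79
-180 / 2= -90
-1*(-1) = 1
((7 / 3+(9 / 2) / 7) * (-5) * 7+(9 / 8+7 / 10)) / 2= -12281 / 240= -51.17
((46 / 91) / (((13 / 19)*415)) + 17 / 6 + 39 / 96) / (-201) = -152767799 / 9473274720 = -0.02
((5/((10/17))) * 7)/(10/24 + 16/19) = 1938/41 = 47.27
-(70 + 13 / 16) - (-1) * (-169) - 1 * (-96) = -2301 / 16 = -143.81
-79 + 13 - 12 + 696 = 618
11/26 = 0.42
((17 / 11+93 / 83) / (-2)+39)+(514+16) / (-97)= 2851940 / 88561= 32.20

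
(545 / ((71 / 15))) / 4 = 8175 / 284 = 28.79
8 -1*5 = 3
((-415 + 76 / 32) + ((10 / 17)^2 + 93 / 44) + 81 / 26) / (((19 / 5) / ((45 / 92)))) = -30279876525 / 577916768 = -52.39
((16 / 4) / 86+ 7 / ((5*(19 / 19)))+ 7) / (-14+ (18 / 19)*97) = 0.11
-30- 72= -102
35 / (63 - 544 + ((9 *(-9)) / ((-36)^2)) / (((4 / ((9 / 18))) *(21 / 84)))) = -160 / 2199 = -0.07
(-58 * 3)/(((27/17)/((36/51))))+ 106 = 86/3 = 28.67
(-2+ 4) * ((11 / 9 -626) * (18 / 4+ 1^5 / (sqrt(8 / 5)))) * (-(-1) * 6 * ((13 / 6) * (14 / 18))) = -511693 / 9 -511693 * sqrt(10) / 162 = -66843.14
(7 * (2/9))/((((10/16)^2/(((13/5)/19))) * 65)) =896/106875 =0.01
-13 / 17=-0.76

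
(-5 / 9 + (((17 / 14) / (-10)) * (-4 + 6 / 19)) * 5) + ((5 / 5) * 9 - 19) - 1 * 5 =-4555 / 342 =-13.32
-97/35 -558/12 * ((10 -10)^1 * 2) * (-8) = -97/35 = -2.77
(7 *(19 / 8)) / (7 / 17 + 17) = 2261 / 2368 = 0.95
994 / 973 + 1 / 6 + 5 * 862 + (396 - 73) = 3864913 / 834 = 4634.19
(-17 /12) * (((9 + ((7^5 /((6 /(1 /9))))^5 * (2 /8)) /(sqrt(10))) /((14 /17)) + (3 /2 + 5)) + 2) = -55366975868983693761889 * sqrt(10) /440798423040- 578 /21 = -397201400373.01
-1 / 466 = -0.00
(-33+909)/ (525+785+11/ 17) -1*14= -99014/ 7427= -13.33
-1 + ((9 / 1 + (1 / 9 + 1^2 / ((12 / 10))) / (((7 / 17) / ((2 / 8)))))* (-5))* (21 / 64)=-25661 / 1536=-16.71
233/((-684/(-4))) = 233/171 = 1.36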